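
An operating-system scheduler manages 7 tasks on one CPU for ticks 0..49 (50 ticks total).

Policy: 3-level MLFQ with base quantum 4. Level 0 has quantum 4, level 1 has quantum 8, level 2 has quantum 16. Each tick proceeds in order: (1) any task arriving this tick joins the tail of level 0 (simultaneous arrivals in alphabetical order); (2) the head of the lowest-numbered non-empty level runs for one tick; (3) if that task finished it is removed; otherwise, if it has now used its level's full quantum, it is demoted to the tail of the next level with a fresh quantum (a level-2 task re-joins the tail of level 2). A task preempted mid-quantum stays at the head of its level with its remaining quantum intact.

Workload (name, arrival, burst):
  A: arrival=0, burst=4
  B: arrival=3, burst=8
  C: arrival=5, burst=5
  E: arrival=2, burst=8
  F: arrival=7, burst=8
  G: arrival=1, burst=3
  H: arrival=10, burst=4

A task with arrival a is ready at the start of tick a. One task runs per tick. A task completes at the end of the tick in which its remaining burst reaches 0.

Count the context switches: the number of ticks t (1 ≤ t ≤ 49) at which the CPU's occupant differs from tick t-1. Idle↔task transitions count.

t=0: L0/L1/L2 = A/-/- → run A
t=1: L0/L1/L2 = AG/-/- → run A
t=2: L0/L1/L2 = AGE/-/- → run A
t=3: L0/L1/L2 = AGEB/-/- → run A
t=4: L0/L1/L2 = GEB/-/- → run G
t=5: L0/L1/L2 = GEBC/-/- → run G
t=6: L0/L1/L2 = GEBC/-/- → run G
t=7: L0/L1/L2 = EBCF/-/- → run E
t=8: L0/L1/L2 = EBCF/-/- → run E
t=9: L0/L1/L2 = EBCF/-/- → run E
t=10: L0/L1/L2 = EBCFH/-/- → run E
t=11: L0/L1/L2 = BCFH/E/- → run B
t=12: L0/L1/L2 = BCFH/E/- → run B
t=13: L0/L1/L2 = BCFH/E/- → run B
t=14: L0/L1/L2 = BCFH/E/- → run B
t=15: L0/L1/L2 = CFH/EB/- → run C
t=16: L0/L1/L2 = CFH/EB/- → run C
t=17: L0/L1/L2 = CFH/EB/- → run C
t=18: L0/L1/L2 = CFH/EB/- → run C
t=19: L0/L1/L2 = FH/EBC/- → run F
t=20: L0/L1/L2 = FH/EBC/- → run F
t=21: L0/L1/L2 = FH/EBC/- → run F
t=22: L0/L1/L2 = FH/EBC/- → run F
t=23: L0/L1/L2 = H/EBCF/- → run H
t=24: L0/L1/L2 = H/EBCF/- → run H
t=25: L0/L1/L2 = H/EBCF/- → run H
t=26: L0/L1/L2 = H/EBCF/- → run H
t=27: L0/L1/L2 = -/EBCF/- → run E
t=28: L0/L1/L2 = -/EBCF/- → run E
t=29: L0/L1/L2 = -/EBCF/- → run E
t=30: L0/L1/L2 = -/EBCF/- → run E
t=31: L0/L1/L2 = -/BCF/- → run B
t=32: L0/L1/L2 = -/BCF/- → run B
t=33: L0/L1/L2 = -/BCF/- → run B
t=34: L0/L1/L2 = -/BCF/- → run B
t=35: L0/L1/L2 = -/CF/- → run C
t=36: L0/L1/L2 = -/F/- → run F
t=37: L0/L1/L2 = -/F/- → run F
t=38: L0/L1/L2 = -/F/- → run F
t=39: L0/L1/L2 = -/F/- → run F
t=40: (idle)
t=41: (idle)
t=42: (idle)
t=43: (idle)
t=44: (idle)
t=45: (idle)
t=46: (idle)
t=47: (idle)
t=48: (idle)
t=49: (idle)

context switches = 11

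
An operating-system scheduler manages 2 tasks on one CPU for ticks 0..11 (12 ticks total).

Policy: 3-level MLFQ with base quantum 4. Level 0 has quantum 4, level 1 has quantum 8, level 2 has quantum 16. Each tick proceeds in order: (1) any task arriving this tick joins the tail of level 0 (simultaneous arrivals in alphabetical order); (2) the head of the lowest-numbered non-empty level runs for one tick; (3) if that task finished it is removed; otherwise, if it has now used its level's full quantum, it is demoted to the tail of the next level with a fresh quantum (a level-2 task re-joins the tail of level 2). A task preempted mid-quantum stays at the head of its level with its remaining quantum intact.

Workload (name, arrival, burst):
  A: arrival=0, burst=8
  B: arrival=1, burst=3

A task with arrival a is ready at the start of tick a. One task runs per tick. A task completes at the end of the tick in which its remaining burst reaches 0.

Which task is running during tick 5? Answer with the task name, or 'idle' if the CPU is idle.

t=0: L0/L1/L2 = A/-/- → run A
t=1: L0/L1/L2 = AB/-/- → run A
t=2: L0/L1/L2 = AB/-/- → run A
t=3: L0/L1/L2 = AB/-/- → run A
t=4: L0/L1/L2 = B/A/- → run B
t=5: L0/L1/L2 = B/A/- → run B
t=6: L0/L1/L2 = B/A/- → run B
t=7: L0/L1/L2 = -/A/- → run A
t=8: L0/L1/L2 = -/A/- → run A
t=9: L0/L1/L2 = -/A/- → run A
t=10: L0/L1/L2 = -/A/- → run A
t=11: (idle)

running at tick 5 = B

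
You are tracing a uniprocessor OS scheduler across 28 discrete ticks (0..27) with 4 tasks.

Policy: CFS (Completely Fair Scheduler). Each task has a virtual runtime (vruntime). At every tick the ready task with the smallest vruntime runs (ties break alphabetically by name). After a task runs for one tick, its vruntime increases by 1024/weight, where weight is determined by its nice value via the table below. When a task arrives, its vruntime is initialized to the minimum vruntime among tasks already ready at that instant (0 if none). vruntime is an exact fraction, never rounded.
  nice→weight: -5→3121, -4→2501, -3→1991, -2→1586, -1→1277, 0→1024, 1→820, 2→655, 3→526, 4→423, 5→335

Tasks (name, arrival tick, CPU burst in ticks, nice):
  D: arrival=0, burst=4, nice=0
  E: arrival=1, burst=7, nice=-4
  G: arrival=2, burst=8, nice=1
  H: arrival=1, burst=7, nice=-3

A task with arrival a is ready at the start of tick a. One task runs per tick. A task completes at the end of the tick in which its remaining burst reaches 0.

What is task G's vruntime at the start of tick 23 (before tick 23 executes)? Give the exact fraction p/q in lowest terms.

vruntime(G, start of tick 23) = 297/41

t=0: vr[D=0] → run D
t=1: vr[D=1 E=1 H=1] → run D
t=2: vr[D=2 E=1 G=1 H=1] → run E
t=3: vr[D=2 E=3525/2501 G=1 H=1] → run G
t=4: vr[D=2 E=3525/2501 G=461/205 H=1] → run H
t=5: vr[D=2 E=3525/2501 G=461/205 H=3015/1991] → run E
t=6: vr[D=2 E=4549/2501 G=461/205 H=3015/1991] → run H
t=7: vr[D=2 E=4549/2501 G=461/205 H=4039/1991] → run E
t=8: vr[D=2 E=5573/2501 G=461/205 H=4039/1991] → run D
t=9: vr[D=3 E=5573/2501 G=461/205 H=4039/1991] → run H
t=10: vr[D=3 E=5573/2501 G=461/205 H=5063/1991] → run E
t=11: vr[D=3 E=6597/2501 G=461/205 H=5063/1991] → run G
t=12: vr[D=3 E=6597/2501 G=717/205 H=5063/1991] → run H
t=13: vr[D=3 E=6597/2501 G=717/205 H=6087/1991] → run E
t=14: vr[D=3 E=7621/2501 G=717/205 H=6087/1991] → run D
t=15: vr[E=7621/2501 G=717/205 H=6087/1991] → run E
t=16: vr[E=8645/2501 G=717/205 H=6087/1991] → run H
t=17: vr[E=8645/2501 G=717/205 H=7111/1991] → run E
t=18: vr[G=717/205 H=7111/1991] → run G
t=19: vr[G=973/205 H=7111/1991] → run H
t=20: vr[G=973/205 H=8135/1991] → run H
t=21: vr[G=973/205] → run G
t=22: vr[G=1229/205] → run G
t=23: vr[G=297/41] → run G
t=24: vr[G=1741/205] → run G
t=25: vr[G=1997/205] → run G
t=26: (idle)
t=27: (idle)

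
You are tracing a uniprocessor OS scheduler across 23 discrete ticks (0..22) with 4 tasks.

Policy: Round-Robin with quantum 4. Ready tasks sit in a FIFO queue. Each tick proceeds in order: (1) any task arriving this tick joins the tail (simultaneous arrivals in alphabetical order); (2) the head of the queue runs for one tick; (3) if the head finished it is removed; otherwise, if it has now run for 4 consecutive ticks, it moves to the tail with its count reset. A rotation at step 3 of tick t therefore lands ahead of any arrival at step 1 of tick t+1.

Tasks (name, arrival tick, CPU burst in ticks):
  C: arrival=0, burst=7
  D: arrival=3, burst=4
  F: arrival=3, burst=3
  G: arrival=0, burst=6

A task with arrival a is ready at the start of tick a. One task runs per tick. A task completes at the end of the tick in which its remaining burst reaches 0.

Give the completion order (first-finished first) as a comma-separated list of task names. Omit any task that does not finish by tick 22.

completion order = D, F, C, G

t=0: queue=[C,G] q_used=0 → run C
t=1: queue=[C,G] q_used=1 → run C
t=2: queue=[C,G] q_used=2 → run C
t=3: queue=[C,G,D,F] q_used=3 → run C
t=4: queue=[G,D,F,C] q_used=0 → run G
t=5: queue=[G,D,F,C] q_used=1 → run G
t=6: queue=[G,D,F,C] q_used=2 → run G
t=7: queue=[G,D,F,C] q_used=3 → run G
t=8: queue=[D,F,C,G] q_used=0 → run D
t=9: queue=[D,F,C,G] q_used=1 → run D
t=10: queue=[D,F,C,G] q_used=2 → run D
t=11: queue=[D,F,C,G] q_used=3 → run D
t=12: queue=[F,C,G] q_used=0 → run F
t=13: queue=[F,C,G] q_used=1 → run F
t=14: queue=[F,C,G] q_used=2 → run F
t=15: queue=[C,G] q_used=0 → run C
t=16: queue=[C,G] q_used=1 → run C
t=17: queue=[C,G] q_used=2 → run C
t=18: queue=[G] q_used=0 → run G
t=19: queue=[G] q_used=1 → run G
t=20: (idle)
t=21: (idle)
t=22: (idle)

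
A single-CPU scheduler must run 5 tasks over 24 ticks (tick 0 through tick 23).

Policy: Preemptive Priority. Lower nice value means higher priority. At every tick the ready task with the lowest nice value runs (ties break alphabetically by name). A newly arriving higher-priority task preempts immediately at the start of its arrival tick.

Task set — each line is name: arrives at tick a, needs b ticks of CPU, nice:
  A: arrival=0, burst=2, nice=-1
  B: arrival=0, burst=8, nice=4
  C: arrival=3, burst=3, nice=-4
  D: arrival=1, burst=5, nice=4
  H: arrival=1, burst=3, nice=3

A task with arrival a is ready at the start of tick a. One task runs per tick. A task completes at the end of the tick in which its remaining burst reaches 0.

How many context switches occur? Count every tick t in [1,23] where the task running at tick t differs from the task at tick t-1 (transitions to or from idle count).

t=0: ready={A,B} → run A
t=1: ready={A,B,D,H} → run A
t=2: ready={B,D,H} → run H
t=3: ready={B,C,D,H} → run C
t=4: ready={B,C,D,H} → run C
t=5: ready={B,C,D,H} → run C
t=6: ready={B,D,H} → run H
t=7: ready={B,D,H} → run H
t=8: ready={B,D} → run B
t=9: ready={B,D} → run B
t=10: ready={B,D} → run B
t=11: ready={B,D} → run B
t=12: ready={B,D} → run B
t=13: ready={B,D} → run B
t=14: ready={B,D} → run B
t=15: ready={B,D} → run B
t=16: ready={D} → run D
t=17: ready={D} → run D
t=18: ready={D} → run D
t=19: ready={D} → run D
t=20: ready={D} → run D
t=21: (idle)
t=22: (idle)
t=23: (idle)

context switches = 6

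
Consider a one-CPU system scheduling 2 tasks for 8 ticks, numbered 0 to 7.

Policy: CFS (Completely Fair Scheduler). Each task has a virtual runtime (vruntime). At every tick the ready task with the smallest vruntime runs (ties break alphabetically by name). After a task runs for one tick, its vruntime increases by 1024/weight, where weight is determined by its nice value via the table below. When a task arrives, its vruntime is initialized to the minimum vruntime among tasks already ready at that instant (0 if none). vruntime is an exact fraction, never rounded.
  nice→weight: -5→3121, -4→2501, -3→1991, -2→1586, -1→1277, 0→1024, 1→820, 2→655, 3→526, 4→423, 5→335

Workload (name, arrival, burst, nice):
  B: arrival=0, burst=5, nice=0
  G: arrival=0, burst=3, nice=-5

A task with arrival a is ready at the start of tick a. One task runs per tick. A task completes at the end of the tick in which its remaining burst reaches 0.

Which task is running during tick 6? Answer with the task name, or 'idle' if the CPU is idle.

t=0: vr[B=0 G=0] → run B
t=1: vr[B=1 G=0] → run G
t=2: vr[B=1 G=1024/3121] → run G
t=3: vr[B=1 G=2048/3121] → run G
t=4: vr[B=1] → run B
t=5: vr[B=2] → run B
t=6: vr[B=3] → run B
t=7: vr[B=4] → run B

running at tick 6 = B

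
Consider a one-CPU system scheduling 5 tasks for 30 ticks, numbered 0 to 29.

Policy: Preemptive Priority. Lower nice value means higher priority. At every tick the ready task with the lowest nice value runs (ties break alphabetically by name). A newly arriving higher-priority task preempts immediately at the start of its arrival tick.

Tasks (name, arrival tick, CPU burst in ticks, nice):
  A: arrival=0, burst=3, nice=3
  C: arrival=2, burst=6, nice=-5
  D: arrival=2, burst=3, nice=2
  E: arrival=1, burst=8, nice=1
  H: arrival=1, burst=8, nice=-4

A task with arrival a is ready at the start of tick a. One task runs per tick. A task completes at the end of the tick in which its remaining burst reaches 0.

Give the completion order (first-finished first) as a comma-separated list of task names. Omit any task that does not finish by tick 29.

t=0: ready={A} → run A
t=1: ready={A,E,H} → run H
t=2: ready={A,C,D,E,H} → run C
t=3: ready={A,C,D,E,H} → run C
t=4: ready={A,C,D,E,H} → run C
t=5: ready={A,C,D,E,H} → run C
t=6: ready={A,C,D,E,H} → run C
t=7: ready={A,C,D,E,H} → run C
t=8: ready={A,D,E,H} → run H
t=9: ready={A,D,E,H} → run H
t=10: ready={A,D,E,H} → run H
t=11: ready={A,D,E,H} → run H
t=12: ready={A,D,E,H} → run H
t=13: ready={A,D,E,H} → run H
t=14: ready={A,D,E,H} → run H
t=15: ready={A,D,E} → run E
t=16: ready={A,D,E} → run E
t=17: ready={A,D,E} → run E
t=18: ready={A,D,E} → run E
t=19: ready={A,D,E} → run E
t=20: ready={A,D,E} → run E
t=21: ready={A,D,E} → run E
t=22: ready={A,D,E} → run E
t=23: ready={A,D} → run D
t=24: ready={A,D} → run D
t=25: ready={A,D} → run D
t=26: ready={A} → run A
t=27: ready={A} → run A
t=28: (idle)
t=29: (idle)

completion order = C, H, E, D, A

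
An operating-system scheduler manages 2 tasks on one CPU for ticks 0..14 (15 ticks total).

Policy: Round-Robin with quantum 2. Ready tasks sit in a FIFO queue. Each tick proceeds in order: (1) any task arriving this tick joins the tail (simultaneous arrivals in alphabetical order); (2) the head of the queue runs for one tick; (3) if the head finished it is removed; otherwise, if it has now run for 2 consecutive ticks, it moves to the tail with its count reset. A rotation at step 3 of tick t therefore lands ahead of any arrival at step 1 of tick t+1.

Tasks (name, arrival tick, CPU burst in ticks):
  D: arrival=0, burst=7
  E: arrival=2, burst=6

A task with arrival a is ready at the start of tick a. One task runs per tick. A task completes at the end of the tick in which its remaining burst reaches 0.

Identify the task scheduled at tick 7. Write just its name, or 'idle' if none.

running at tick 7 = D

t=0: queue=[D] q_used=0 → run D
t=1: queue=[D] q_used=1 → run D
t=2: queue=[D,E] q_used=0 → run D
t=3: queue=[D,E] q_used=1 → run D
t=4: queue=[E,D] q_used=0 → run E
t=5: queue=[E,D] q_used=1 → run E
t=6: queue=[D,E] q_used=0 → run D
t=7: queue=[D,E] q_used=1 → run D
t=8: queue=[E,D] q_used=0 → run E
t=9: queue=[E,D] q_used=1 → run E
t=10: queue=[D,E] q_used=0 → run D
t=11: queue=[E] q_used=0 → run E
t=12: queue=[E] q_used=1 → run E
t=13: (idle)
t=14: (idle)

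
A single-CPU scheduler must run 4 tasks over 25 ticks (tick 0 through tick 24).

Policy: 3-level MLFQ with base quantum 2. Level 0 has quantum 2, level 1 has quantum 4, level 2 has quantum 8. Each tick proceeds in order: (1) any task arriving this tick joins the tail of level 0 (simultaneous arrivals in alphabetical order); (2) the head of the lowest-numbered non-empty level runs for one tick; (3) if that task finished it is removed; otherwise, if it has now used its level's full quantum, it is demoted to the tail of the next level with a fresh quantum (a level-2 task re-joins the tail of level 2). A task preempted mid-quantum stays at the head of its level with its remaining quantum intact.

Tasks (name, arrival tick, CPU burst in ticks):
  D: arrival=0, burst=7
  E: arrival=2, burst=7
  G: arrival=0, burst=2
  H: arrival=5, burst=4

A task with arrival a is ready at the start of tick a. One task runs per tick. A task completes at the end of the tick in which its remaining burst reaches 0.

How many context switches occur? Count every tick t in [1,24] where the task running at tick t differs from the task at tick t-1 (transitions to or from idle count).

t=0: L0/L1/L2 = DG/-/- → run D
t=1: L0/L1/L2 = DG/-/- → run D
t=2: L0/L1/L2 = GE/D/- → run G
t=3: L0/L1/L2 = GE/D/- → run G
t=4: L0/L1/L2 = E/D/- → run E
t=5: L0/L1/L2 = EH/D/- → run E
t=6: L0/L1/L2 = H/DE/- → run H
t=7: L0/L1/L2 = H/DE/- → run H
t=8: L0/L1/L2 = -/DEH/- → run D
t=9: L0/L1/L2 = -/DEH/- → run D
t=10: L0/L1/L2 = -/DEH/- → run D
t=11: L0/L1/L2 = -/DEH/- → run D
t=12: L0/L1/L2 = -/EH/D → run E
t=13: L0/L1/L2 = -/EH/D → run E
t=14: L0/L1/L2 = -/EH/D → run E
t=15: L0/L1/L2 = -/EH/D → run E
t=16: L0/L1/L2 = -/H/DE → run H
t=17: L0/L1/L2 = -/H/DE → run H
t=18: L0/L1/L2 = -/-/DE → run D
t=19: L0/L1/L2 = -/-/E → run E
t=20: (idle)
t=21: (idle)
t=22: (idle)
t=23: (idle)
t=24: (idle)

context switches = 9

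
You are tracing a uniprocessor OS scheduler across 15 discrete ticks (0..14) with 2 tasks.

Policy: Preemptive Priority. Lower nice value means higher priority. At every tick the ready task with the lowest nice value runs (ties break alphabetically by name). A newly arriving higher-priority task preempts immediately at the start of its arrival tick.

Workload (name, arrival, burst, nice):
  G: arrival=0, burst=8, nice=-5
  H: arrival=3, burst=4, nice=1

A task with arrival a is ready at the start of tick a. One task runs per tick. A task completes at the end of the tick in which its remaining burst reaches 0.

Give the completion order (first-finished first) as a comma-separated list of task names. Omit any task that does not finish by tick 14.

completion order = G, H

t=0: ready={G} → run G
t=1: ready={G} → run G
t=2: ready={G} → run G
t=3: ready={G,H} → run G
t=4: ready={G,H} → run G
t=5: ready={G,H} → run G
t=6: ready={G,H} → run G
t=7: ready={G,H} → run G
t=8: ready={H} → run H
t=9: ready={H} → run H
t=10: ready={H} → run H
t=11: ready={H} → run H
t=12: (idle)
t=13: (idle)
t=14: (idle)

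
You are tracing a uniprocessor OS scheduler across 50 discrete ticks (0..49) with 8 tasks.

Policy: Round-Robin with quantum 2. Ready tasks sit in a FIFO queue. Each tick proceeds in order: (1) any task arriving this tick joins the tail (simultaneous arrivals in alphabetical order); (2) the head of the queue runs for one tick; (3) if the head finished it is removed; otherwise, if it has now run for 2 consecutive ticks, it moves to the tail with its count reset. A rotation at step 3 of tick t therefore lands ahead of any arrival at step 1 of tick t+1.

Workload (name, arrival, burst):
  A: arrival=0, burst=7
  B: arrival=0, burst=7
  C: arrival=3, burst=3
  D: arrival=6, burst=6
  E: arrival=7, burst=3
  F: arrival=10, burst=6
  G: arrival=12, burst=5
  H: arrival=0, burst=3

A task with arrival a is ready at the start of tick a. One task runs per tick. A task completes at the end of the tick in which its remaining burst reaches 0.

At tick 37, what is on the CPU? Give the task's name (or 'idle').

running at tick 37 = F

t=0: queue=[A,B,H] q_used=0 → run A
t=1: queue=[A,B,H] q_used=1 → run A
t=2: queue=[B,H,A] q_used=0 → run B
t=3: queue=[B,H,A,C] q_used=1 → run B
t=4: queue=[H,A,C,B] q_used=0 → run H
t=5: queue=[H,A,C,B] q_used=1 → run H
t=6: queue=[A,C,B,H,D] q_used=0 → run A
t=7: queue=[A,C,B,H,D,E] q_used=1 → run A
t=8: queue=[C,B,H,D,E,A] q_used=0 → run C
t=9: queue=[C,B,H,D,E,A] q_used=1 → run C
t=10: queue=[B,H,D,E,A,C,F] q_used=0 → run B
t=11: queue=[B,H,D,E,A,C,F] q_used=1 → run B
t=12: queue=[H,D,E,A,C,F,B,G] q_used=0 → run H
t=13: queue=[D,E,A,C,F,B,G] q_used=0 → run D
t=14: queue=[D,E,A,C,F,B,G] q_used=1 → run D
t=15: queue=[E,A,C,F,B,G,D] q_used=0 → run E
t=16: queue=[E,A,C,F,B,G,D] q_used=1 → run E
t=17: queue=[A,C,F,B,G,D,E] q_used=0 → run A
t=18: queue=[A,C,F,B,G,D,E] q_used=1 → run A
t=19: queue=[C,F,B,G,D,E,A] q_used=0 → run C
t=20: queue=[F,B,G,D,E,A] q_used=0 → run F
t=21: queue=[F,B,G,D,E,A] q_used=1 → run F
t=22: queue=[B,G,D,E,A,F] q_used=0 → run B
t=23: queue=[B,G,D,E,A,F] q_used=1 → run B
t=24: queue=[G,D,E,A,F,B] q_used=0 → run G
t=25: queue=[G,D,E,A,F,B] q_used=1 → run G
t=26: queue=[D,E,A,F,B,G] q_used=0 → run D
t=27: queue=[D,E,A,F,B,G] q_used=1 → run D
t=28: queue=[E,A,F,B,G,D] q_used=0 → run E
t=29: queue=[A,F,B,G,D] q_used=0 → run A
t=30: queue=[F,B,G,D] q_used=0 → run F
t=31: queue=[F,B,G,D] q_used=1 → run F
t=32: queue=[B,G,D,F] q_used=0 → run B
t=33: queue=[G,D,F] q_used=0 → run G
t=34: queue=[G,D,F] q_used=1 → run G
t=35: queue=[D,F,G] q_used=0 → run D
t=36: queue=[D,F,G] q_used=1 → run D
t=37: queue=[F,G] q_used=0 → run F
t=38: queue=[F,G] q_used=1 → run F
t=39: queue=[G] q_used=0 → run G
t=40: (idle)
t=41: (idle)
t=42: (idle)
t=43: (idle)
t=44: (idle)
t=45: (idle)
t=46: (idle)
t=47: (idle)
t=48: (idle)
t=49: (idle)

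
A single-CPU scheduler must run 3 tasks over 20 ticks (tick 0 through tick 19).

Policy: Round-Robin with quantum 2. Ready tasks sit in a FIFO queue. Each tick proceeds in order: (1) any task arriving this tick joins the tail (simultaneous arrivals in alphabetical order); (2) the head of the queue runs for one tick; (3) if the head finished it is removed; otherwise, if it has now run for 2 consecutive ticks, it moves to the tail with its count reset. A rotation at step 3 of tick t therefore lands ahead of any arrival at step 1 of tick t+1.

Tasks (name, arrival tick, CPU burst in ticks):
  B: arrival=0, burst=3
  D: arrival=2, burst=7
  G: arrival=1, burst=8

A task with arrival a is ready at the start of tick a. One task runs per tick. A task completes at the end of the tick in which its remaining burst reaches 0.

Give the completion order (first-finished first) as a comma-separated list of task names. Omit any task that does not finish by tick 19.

completion order = B, G, D

t=0: queue=[B] q_used=0 → run B
t=1: queue=[B,G] q_used=1 → run B
t=2: queue=[G,B,D] q_used=0 → run G
t=3: queue=[G,B,D] q_used=1 → run G
t=4: queue=[B,D,G] q_used=0 → run B
t=5: queue=[D,G] q_used=0 → run D
t=6: queue=[D,G] q_used=1 → run D
t=7: queue=[G,D] q_used=0 → run G
t=8: queue=[G,D] q_used=1 → run G
t=9: queue=[D,G] q_used=0 → run D
t=10: queue=[D,G] q_used=1 → run D
t=11: queue=[G,D] q_used=0 → run G
t=12: queue=[G,D] q_used=1 → run G
t=13: queue=[D,G] q_used=0 → run D
t=14: queue=[D,G] q_used=1 → run D
t=15: queue=[G,D] q_used=0 → run G
t=16: queue=[G,D] q_used=1 → run G
t=17: queue=[D] q_used=0 → run D
t=18: (idle)
t=19: (idle)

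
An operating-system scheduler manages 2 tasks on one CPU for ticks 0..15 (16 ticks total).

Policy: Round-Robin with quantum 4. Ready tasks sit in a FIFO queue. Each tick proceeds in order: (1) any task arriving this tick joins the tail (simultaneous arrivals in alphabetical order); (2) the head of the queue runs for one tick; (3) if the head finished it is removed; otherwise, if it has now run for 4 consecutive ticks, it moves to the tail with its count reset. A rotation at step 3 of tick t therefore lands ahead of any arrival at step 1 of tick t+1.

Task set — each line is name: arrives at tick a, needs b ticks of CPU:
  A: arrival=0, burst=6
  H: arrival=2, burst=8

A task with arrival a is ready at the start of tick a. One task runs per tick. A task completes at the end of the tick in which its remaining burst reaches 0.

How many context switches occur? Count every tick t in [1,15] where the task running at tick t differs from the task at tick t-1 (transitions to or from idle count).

t=0: queue=[A] q_used=0 → run A
t=1: queue=[A] q_used=1 → run A
t=2: queue=[A,H] q_used=2 → run A
t=3: queue=[A,H] q_used=3 → run A
t=4: queue=[H,A] q_used=0 → run H
t=5: queue=[H,A] q_used=1 → run H
t=6: queue=[H,A] q_used=2 → run H
t=7: queue=[H,A] q_used=3 → run H
t=8: queue=[A,H] q_used=0 → run A
t=9: queue=[A,H] q_used=1 → run A
t=10: queue=[H] q_used=0 → run H
t=11: queue=[H] q_used=1 → run H
t=12: queue=[H] q_used=2 → run H
t=13: queue=[H] q_used=3 → run H
t=14: (idle)
t=15: (idle)

context switches = 4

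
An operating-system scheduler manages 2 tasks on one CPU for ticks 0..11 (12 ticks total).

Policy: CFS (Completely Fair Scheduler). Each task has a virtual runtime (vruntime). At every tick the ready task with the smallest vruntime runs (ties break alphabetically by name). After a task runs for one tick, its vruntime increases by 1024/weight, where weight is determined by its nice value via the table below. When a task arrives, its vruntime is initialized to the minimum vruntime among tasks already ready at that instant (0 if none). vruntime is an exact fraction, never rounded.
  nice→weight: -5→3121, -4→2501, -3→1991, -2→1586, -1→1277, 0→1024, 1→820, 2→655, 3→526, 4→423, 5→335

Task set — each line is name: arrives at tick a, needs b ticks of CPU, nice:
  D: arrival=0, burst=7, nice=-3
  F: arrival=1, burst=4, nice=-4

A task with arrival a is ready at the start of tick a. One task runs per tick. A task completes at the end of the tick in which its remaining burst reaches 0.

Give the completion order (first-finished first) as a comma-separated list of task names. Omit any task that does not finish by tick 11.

completion order = F, D

t=0: vr[D=0] → run D
t=1: vr[D=1024/1991 F=1024/1991] → run D
t=2: vr[D=2048/1991 F=1024/1991] → run F
t=3: vr[D=2048/1991 F=4599808/4979491] → run F
t=4: vr[D=2048/1991 F=6638592/4979491] → run D
t=5: vr[D=3072/1991 F=6638592/4979491] → run F
t=6: vr[D=3072/1991 F=8677376/4979491] → run D
t=7: vr[D=4096/1991 F=8677376/4979491] → run F
t=8: vr[D=4096/1991] → run D
t=9: vr[D=5120/1991] → run D
t=10: vr[D=6144/1991] → run D
t=11: (idle)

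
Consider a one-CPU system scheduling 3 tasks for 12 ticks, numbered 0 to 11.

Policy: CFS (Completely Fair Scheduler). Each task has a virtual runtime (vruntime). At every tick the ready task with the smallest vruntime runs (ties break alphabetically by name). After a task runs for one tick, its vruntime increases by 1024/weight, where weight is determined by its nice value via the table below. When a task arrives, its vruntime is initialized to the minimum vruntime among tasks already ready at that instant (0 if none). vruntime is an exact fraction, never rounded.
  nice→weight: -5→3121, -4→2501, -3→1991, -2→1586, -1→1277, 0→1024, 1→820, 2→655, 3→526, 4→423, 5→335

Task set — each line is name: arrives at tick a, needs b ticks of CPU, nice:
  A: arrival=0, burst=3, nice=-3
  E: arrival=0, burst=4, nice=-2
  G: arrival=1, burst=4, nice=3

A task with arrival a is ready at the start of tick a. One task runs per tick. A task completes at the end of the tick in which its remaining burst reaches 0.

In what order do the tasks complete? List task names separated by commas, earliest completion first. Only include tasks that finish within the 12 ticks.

completion order = A, E, G

t=0: vr[A=0 E=0] → run A
t=1: vr[A=1024/1991 E=0 G=0] → run E
t=2: vr[A=1024/1991 E=512/793 G=0] → run G
t=3: vr[A=1024/1991 E=512/793 G=512/263] → run A
t=4: vr[A=2048/1991 E=512/793 G=512/263] → run E
t=5: vr[A=2048/1991 E=1024/793 G=512/263] → run A
t=6: vr[E=1024/793 G=512/263] → run E
t=7: vr[E=1536/793 G=512/263] → run E
t=8: vr[G=512/263] → run G
t=9: vr[G=1024/263] → run G
t=10: vr[G=1536/263] → run G
t=11: (idle)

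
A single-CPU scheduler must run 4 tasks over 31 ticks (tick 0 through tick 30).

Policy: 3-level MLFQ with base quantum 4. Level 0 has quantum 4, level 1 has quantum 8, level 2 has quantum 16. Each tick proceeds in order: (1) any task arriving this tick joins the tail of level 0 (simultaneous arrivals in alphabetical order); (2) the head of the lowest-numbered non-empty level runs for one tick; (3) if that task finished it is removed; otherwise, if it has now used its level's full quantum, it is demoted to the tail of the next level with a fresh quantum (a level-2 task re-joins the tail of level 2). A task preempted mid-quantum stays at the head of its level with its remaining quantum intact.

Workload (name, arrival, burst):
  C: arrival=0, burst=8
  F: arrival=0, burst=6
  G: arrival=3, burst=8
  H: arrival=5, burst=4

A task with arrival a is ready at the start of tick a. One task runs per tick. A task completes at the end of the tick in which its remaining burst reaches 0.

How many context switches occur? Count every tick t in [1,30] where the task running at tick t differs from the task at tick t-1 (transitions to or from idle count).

context switches = 7

t=0: L0/L1/L2 = CF/-/- → run C
t=1: L0/L1/L2 = CF/-/- → run C
t=2: L0/L1/L2 = CF/-/- → run C
t=3: L0/L1/L2 = CFG/-/- → run C
t=4: L0/L1/L2 = FG/C/- → run F
t=5: L0/L1/L2 = FGH/C/- → run F
t=6: L0/L1/L2 = FGH/C/- → run F
t=7: L0/L1/L2 = FGH/C/- → run F
t=8: L0/L1/L2 = GH/CF/- → run G
t=9: L0/L1/L2 = GH/CF/- → run G
t=10: L0/L1/L2 = GH/CF/- → run G
t=11: L0/L1/L2 = GH/CF/- → run G
t=12: L0/L1/L2 = H/CFG/- → run H
t=13: L0/L1/L2 = H/CFG/- → run H
t=14: L0/L1/L2 = H/CFG/- → run H
t=15: L0/L1/L2 = H/CFG/- → run H
t=16: L0/L1/L2 = -/CFG/- → run C
t=17: L0/L1/L2 = -/CFG/- → run C
t=18: L0/L1/L2 = -/CFG/- → run C
t=19: L0/L1/L2 = -/CFG/- → run C
t=20: L0/L1/L2 = -/FG/- → run F
t=21: L0/L1/L2 = -/FG/- → run F
t=22: L0/L1/L2 = -/G/- → run G
t=23: L0/L1/L2 = -/G/- → run G
t=24: L0/L1/L2 = -/G/- → run G
t=25: L0/L1/L2 = -/G/- → run G
t=26: (idle)
t=27: (idle)
t=28: (idle)
t=29: (idle)
t=30: (idle)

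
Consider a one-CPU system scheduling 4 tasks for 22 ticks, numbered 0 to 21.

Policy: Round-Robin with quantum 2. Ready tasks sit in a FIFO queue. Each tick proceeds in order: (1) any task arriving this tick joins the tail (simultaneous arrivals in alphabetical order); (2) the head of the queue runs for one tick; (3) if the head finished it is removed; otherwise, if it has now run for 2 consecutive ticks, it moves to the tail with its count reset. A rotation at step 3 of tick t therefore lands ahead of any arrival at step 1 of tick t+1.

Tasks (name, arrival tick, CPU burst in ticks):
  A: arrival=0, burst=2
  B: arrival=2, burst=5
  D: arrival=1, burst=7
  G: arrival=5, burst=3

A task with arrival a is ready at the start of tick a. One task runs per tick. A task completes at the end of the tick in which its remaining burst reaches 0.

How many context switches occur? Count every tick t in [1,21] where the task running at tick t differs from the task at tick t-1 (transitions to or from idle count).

t=0: queue=[A] q_used=0 → run A
t=1: queue=[A,D] q_used=1 → run A
t=2: queue=[D,B] q_used=0 → run D
t=3: queue=[D,B] q_used=1 → run D
t=4: queue=[B,D] q_used=0 → run B
t=5: queue=[B,D,G] q_used=1 → run B
t=6: queue=[D,G,B] q_used=0 → run D
t=7: queue=[D,G,B] q_used=1 → run D
t=8: queue=[G,B,D] q_used=0 → run G
t=9: queue=[G,B,D] q_used=1 → run G
t=10: queue=[B,D,G] q_used=0 → run B
t=11: queue=[B,D,G] q_used=1 → run B
t=12: queue=[D,G,B] q_used=0 → run D
t=13: queue=[D,G,B] q_used=1 → run D
t=14: queue=[G,B,D] q_used=0 → run G
t=15: queue=[B,D] q_used=0 → run B
t=16: queue=[D] q_used=0 → run D
t=17: (idle)
t=18: (idle)
t=19: (idle)
t=20: (idle)
t=21: (idle)

context switches = 10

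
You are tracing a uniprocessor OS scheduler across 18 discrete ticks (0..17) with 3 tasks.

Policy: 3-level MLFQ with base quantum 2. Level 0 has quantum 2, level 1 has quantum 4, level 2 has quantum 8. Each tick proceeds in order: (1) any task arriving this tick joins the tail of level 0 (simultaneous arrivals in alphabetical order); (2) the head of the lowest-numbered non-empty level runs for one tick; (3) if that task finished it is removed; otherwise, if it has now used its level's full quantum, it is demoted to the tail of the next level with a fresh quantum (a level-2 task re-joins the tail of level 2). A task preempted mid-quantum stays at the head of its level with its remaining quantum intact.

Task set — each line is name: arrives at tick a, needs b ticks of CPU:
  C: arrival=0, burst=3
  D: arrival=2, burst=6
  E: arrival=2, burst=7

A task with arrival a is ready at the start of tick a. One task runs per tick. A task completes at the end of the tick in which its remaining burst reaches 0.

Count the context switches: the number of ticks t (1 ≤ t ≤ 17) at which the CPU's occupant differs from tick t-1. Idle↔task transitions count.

t=0: L0/L1/L2 = C/-/- → run C
t=1: L0/L1/L2 = C/-/- → run C
t=2: L0/L1/L2 = DE/C/- → run D
t=3: L0/L1/L2 = DE/C/- → run D
t=4: L0/L1/L2 = E/CD/- → run E
t=5: L0/L1/L2 = E/CD/- → run E
t=6: L0/L1/L2 = -/CDE/- → run C
t=7: L0/L1/L2 = -/DE/- → run D
t=8: L0/L1/L2 = -/DE/- → run D
t=9: L0/L1/L2 = -/DE/- → run D
t=10: L0/L1/L2 = -/DE/- → run D
t=11: L0/L1/L2 = -/E/- → run E
t=12: L0/L1/L2 = -/E/- → run E
t=13: L0/L1/L2 = -/E/- → run E
t=14: L0/L1/L2 = -/E/- → run E
t=15: L0/L1/L2 = -/-/E → run E
t=16: (idle)
t=17: (idle)

context switches = 6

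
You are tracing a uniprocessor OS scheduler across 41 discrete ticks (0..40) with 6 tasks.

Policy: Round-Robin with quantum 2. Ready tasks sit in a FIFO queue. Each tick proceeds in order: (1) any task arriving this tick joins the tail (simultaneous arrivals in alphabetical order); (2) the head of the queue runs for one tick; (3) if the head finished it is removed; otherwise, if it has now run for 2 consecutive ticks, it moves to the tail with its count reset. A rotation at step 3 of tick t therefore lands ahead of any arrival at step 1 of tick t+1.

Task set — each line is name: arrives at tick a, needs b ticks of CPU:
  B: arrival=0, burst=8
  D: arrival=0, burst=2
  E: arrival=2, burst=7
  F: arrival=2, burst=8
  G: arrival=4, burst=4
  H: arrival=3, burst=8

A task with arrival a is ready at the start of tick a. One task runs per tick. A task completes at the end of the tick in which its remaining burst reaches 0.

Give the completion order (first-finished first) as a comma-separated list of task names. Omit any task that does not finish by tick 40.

t=0: queue=[B,D] q_used=0 → run B
t=1: queue=[B,D] q_used=1 → run B
t=2: queue=[D,B,E,F] q_used=0 → run D
t=3: queue=[D,B,E,F,H] q_used=1 → run D
t=4: queue=[B,E,F,H,G] q_used=0 → run B
t=5: queue=[B,E,F,H,G] q_used=1 → run B
t=6: queue=[E,F,H,G,B] q_used=0 → run E
t=7: queue=[E,F,H,G,B] q_used=1 → run E
t=8: queue=[F,H,G,B,E] q_used=0 → run F
t=9: queue=[F,H,G,B,E] q_used=1 → run F
t=10: queue=[H,G,B,E,F] q_used=0 → run H
t=11: queue=[H,G,B,E,F] q_used=1 → run H
t=12: queue=[G,B,E,F,H] q_used=0 → run G
t=13: queue=[G,B,E,F,H] q_used=1 → run G
t=14: queue=[B,E,F,H,G] q_used=0 → run B
t=15: queue=[B,E,F,H,G] q_used=1 → run B
t=16: queue=[E,F,H,G,B] q_used=0 → run E
t=17: queue=[E,F,H,G,B] q_used=1 → run E
t=18: queue=[F,H,G,B,E] q_used=0 → run F
t=19: queue=[F,H,G,B,E] q_used=1 → run F
t=20: queue=[H,G,B,E,F] q_used=0 → run H
t=21: queue=[H,G,B,E,F] q_used=1 → run H
t=22: queue=[G,B,E,F,H] q_used=0 → run G
t=23: queue=[G,B,E,F,H] q_used=1 → run G
t=24: queue=[B,E,F,H] q_used=0 → run B
t=25: queue=[B,E,F,H] q_used=1 → run B
t=26: queue=[E,F,H] q_used=0 → run E
t=27: queue=[E,F,H] q_used=1 → run E
t=28: queue=[F,H,E] q_used=0 → run F
t=29: queue=[F,H,E] q_used=1 → run F
t=30: queue=[H,E,F] q_used=0 → run H
t=31: queue=[H,E,F] q_used=1 → run H
t=32: queue=[E,F,H] q_used=0 → run E
t=33: queue=[F,H] q_used=0 → run F
t=34: queue=[F,H] q_used=1 → run F
t=35: queue=[H] q_used=0 → run H
t=36: queue=[H] q_used=1 → run H
t=37: (idle)
t=38: (idle)
t=39: (idle)
t=40: (idle)

completion order = D, G, B, E, F, H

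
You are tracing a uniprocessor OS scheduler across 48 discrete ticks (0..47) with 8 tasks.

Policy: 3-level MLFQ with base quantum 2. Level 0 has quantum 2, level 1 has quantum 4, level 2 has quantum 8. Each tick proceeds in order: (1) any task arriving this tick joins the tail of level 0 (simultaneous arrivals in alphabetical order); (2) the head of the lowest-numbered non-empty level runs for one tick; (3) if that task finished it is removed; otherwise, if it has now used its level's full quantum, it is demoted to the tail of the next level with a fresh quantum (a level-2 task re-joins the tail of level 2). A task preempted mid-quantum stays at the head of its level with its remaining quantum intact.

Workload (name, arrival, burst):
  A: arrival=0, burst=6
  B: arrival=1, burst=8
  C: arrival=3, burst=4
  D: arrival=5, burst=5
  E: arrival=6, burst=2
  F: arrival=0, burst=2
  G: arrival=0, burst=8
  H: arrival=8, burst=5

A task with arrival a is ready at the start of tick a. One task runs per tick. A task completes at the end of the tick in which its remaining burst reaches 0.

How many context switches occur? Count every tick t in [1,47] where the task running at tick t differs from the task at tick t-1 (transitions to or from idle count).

t=0: L0/L1/L2 = AFG/-/- → run A
t=1: L0/L1/L2 = AFGB/-/- → run A
t=2: L0/L1/L2 = FGB/A/- → run F
t=3: L0/L1/L2 = FGBC/A/- → run F
t=4: L0/L1/L2 = GBC/A/- → run G
t=5: L0/L1/L2 = GBCD/A/- → run G
t=6: L0/L1/L2 = BCDE/AG/- → run B
t=7: L0/L1/L2 = BCDE/AG/- → run B
t=8: L0/L1/L2 = CDEH/AGB/- → run C
t=9: L0/L1/L2 = CDEH/AGB/- → run C
t=10: L0/L1/L2 = DEH/AGBC/- → run D
t=11: L0/L1/L2 = DEH/AGBC/- → run D
t=12: L0/L1/L2 = EH/AGBCD/- → run E
t=13: L0/L1/L2 = EH/AGBCD/- → run E
t=14: L0/L1/L2 = H/AGBCD/- → run H
t=15: L0/L1/L2 = H/AGBCD/- → run H
t=16: L0/L1/L2 = -/AGBCDH/- → run A
t=17: L0/L1/L2 = -/AGBCDH/- → run A
t=18: L0/L1/L2 = -/AGBCDH/- → run A
t=19: L0/L1/L2 = -/AGBCDH/- → run A
t=20: L0/L1/L2 = -/GBCDH/- → run G
t=21: L0/L1/L2 = -/GBCDH/- → run G
t=22: L0/L1/L2 = -/GBCDH/- → run G
t=23: L0/L1/L2 = -/GBCDH/- → run G
t=24: L0/L1/L2 = -/BCDH/G → run B
t=25: L0/L1/L2 = -/BCDH/G → run B
t=26: L0/L1/L2 = -/BCDH/G → run B
t=27: L0/L1/L2 = -/BCDH/G → run B
t=28: L0/L1/L2 = -/CDH/GB → run C
t=29: L0/L1/L2 = -/CDH/GB → run C
t=30: L0/L1/L2 = -/DH/GB → run D
t=31: L0/L1/L2 = -/DH/GB → run D
t=32: L0/L1/L2 = -/DH/GB → run D
t=33: L0/L1/L2 = -/H/GB → run H
t=34: L0/L1/L2 = -/H/GB → run H
t=35: L0/L1/L2 = -/H/GB → run H
t=36: L0/L1/L2 = -/-/GB → run G
t=37: L0/L1/L2 = -/-/GB → run G
t=38: L0/L1/L2 = -/-/B → run B
t=39: L0/L1/L2 = -/-/B → run B
t=40: (idle)
t=41: (idle)
t=42: (idle)
t=43: (idle)
t=44: (idle)
t=45: (idle)
t=46: (idle)
t=47: (idle)

context switches = 16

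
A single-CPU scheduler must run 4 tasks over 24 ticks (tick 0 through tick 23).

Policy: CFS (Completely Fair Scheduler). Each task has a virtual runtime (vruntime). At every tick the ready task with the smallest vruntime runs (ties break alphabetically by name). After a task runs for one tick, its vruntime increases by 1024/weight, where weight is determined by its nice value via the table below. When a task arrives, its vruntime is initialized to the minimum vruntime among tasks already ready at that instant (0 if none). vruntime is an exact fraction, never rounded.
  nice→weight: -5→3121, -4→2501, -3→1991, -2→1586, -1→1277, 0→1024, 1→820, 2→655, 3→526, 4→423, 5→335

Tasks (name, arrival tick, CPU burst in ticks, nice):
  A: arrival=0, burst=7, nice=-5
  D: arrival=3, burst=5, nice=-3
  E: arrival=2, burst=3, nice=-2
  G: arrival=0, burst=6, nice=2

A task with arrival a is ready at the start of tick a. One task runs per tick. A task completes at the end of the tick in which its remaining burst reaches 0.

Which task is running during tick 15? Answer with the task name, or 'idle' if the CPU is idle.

t=0: vr[A=0 G=0] → run A
t=1: vr[A=1024/3121 G=0] → run G
t=2: vr[A=1024/3121 E=1024/3121 G=1024/655] → run A
t=3: vr[A=2048/3121 D=1024/3121 E=1024/3121 G=1024/655] → run D
t=4: vr[A=2048/3121 D=5234688/6213911 E=1024/3121 G=1024/655] → run E
t=5: vr[A=2048/3121 D=5234688/6213911 E=2409984/2474953 G=1024/655] → run A
t=6: vr[A=3072/3121 D=5234688/6213911 E=2409984/2474953 G=1024/655] → run D
t=7: vr[A=3072/3121 D=8430592/6213911 E=2409984/2474953 G=1024/655] → run E
t=8: vr[A=3072/3121 D=8430592/6213911 E=4007936/2474953 G=1024/655] → run A
t=9: vr[A=4096/3121 D=8430592/6213911 E=4007936/2474953 G=1024/655] → run A
t=10: vr[A=5120/3121 D=8430592/6213911 E=4007936/2474953 G=1024/655] → run D
t=11: vr[A=5120/3121 D=11626496/6213911 E=4007936/2474953 G=1024/655] → run G
t=12: vr[A=5120/3121 D=11626496/6213911 E=4007936/2474953 G=2048/655] → run E
t=13: vr[A=5120/3121 D=11626496/6213911 G=2048/655] → run A
t=14: vr[A=6144/3121 D=11626496/6213911 G=2048/655] → run D
t=15: vr[A=6144/3121 D=14822400/6213911 G=2048/655] → run A
t=16: vr[D=14822400/6213911 G=2048/655] → run D
t=17: vr[G=2048/655] → run G
t=18: vr[G=3072/655] → run G
t=19: vr[G=4096/655] → run G
t=20: vr[G=1024/131] → run G
t=21: (idle)
t=22: (idle)
t=23: (idle)

running at tick 15 = A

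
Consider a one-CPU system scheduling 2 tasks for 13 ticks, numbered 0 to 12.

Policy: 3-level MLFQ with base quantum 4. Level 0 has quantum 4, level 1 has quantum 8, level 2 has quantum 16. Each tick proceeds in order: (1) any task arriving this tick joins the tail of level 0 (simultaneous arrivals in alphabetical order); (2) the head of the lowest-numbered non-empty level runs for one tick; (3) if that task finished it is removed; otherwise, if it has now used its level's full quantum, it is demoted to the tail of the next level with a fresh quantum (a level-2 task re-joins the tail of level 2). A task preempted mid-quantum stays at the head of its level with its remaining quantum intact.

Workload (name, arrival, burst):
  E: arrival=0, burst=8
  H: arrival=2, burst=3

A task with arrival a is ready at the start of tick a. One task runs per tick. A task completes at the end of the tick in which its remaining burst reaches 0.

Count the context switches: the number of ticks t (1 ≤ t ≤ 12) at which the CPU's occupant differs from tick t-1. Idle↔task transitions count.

t=0: L0/L1/L2 = E/-/- → run E
t=1: L0/L1/L2 = E/-/- → run E
t=2: L0/L1/L2 = EH/-/- → run E
t=3: L0/L1/L2 = EH/-/- → run E
t=4: L0/L1/L2 = H/E/- → run H
t=5: L0/L1/L2 = H/E/- → run H
t=6: L0/L1/L2 = H/E/- → run H
t=7: L0/L1/L2 = -/E/- → run E
t=8: L0/L1/L2 = -/E/- → run E
t=9: L0/L1/L2 = -/E/- → run E
t=10: L0/L1/L2 = -/E/- → run E
t=11: (idle)
t=12: (idle)

context switches = 3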